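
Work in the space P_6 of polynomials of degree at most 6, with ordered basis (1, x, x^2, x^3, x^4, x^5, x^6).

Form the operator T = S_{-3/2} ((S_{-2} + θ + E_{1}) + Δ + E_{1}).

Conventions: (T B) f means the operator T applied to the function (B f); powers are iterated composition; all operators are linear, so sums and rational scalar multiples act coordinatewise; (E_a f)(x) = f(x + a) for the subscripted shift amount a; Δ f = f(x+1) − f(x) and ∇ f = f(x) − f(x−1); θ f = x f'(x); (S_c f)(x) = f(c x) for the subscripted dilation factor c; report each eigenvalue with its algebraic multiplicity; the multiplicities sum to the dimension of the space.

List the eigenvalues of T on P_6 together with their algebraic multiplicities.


λ = -3/2 (multiplicity 1), λ = 3 (multiplicity 1), λ = 81/8 (multiplicity 1), λ = 18 (multiplicity 1), λ = 891/8 (multiplicity 1), λ = 6075/32 (multiplicity 1), λ = 6561/8 (multiplicity 1)

image of 1: 3
image of x: -(3/2)x + 3
image of x^2: 18x^2 - 9x + 3
image of x^3: (81/8)x^3 + (81/4)x^2 - (27/2)x + 3
image of x^4: (891/8)x^4 - (81/2)x^3 + (81/2)x^2 - 18x + 3
image of x^5: (6075/32)x^5 + (1215/16)x^4 - (405/4)x^3 + (135/2)x^2 - (45/2)x + 3
image of x^6: (6561/8)x^6 - (2187/16)x^5 + (3645/16)x^4 - (405/2)x^3 + (405/4)x^2 - 27x + 3
the matrix is upper triangular; its diagonal is (3, -3/2, 18, 81/8, 891/8, 6075/32, 6561/8)
for a triangular matrix the eigenvalues are the diagonal entries, with algebraic multiplicity their repetition count


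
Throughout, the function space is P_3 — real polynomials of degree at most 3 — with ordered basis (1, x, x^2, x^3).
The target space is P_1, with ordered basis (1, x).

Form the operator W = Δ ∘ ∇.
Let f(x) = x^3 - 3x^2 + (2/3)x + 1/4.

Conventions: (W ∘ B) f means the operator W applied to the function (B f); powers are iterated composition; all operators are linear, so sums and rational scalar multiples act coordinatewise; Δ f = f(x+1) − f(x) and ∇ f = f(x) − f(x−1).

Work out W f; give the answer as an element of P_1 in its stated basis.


∇ f = 3x^2 - 9x + 14/3
Δ ∇ f = 6x - 6

the result is g(x) = 6x - 6


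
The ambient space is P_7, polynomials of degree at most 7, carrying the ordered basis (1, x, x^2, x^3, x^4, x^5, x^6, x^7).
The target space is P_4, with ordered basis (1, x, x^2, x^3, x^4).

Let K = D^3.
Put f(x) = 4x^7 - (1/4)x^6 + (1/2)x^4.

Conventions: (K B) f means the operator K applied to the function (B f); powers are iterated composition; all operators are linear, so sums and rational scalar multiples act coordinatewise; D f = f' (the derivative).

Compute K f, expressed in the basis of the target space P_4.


the image equals g(x) = 840x^4 - 30x^3 + 12x

D f = 28x^6 - (3/2)x^5 + 2x^3
D D f = 168x^5 - (15/2)x^4 + 6x^2
D D D f = 840x^4 - 30x^3 + 12x


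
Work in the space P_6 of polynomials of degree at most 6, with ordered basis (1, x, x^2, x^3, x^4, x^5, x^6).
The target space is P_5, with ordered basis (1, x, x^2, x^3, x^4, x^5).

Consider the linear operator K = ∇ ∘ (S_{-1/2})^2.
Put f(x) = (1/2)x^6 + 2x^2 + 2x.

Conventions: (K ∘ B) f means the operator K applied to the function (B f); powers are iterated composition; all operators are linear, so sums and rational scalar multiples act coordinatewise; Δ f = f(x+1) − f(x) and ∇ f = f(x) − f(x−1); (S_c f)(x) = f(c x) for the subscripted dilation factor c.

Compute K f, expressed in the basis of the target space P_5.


the image equals g(x) = (3/4096)x^5 - (15/8192)x^4 + (5/2048)x^3 - (15/8192)x^2 + (1027/4096)x + 3071/8192

S_{-1/2} f = (1/128)x^6 + (1/2)x^2 - x
S_{-1/2} S_{-1/2} f = (1/8192)x^6 + (1/8)x^2 + (1/2)x
∇ (S_{-1/2})^2 f = (3/4096)x^5 - (15/8192)x^4 + (5/2048)x^3 - (15/8192)x^2 + (1027/4096)x + 3071/8192


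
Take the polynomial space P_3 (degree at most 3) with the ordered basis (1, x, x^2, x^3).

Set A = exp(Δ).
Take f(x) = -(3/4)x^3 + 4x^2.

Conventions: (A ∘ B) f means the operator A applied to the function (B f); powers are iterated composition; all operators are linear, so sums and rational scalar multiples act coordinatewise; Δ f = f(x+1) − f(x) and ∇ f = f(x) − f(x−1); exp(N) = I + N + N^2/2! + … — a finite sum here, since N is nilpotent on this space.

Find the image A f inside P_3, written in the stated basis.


order-1 term: -(9/4)x^2 + (23/4)x + 13/4
order-2 term: -(9/4)x + 7/4
order-3 term: -3/4
the series for exp(Δ) f terminates at order 3
exp(Δ) f = -(3/4)x^3 + (7/4)x^2 + (7/2)x + 17/4

g(x) = -(3/4)x^3 + (7/4)x^2 + (7/2)x + 17/4


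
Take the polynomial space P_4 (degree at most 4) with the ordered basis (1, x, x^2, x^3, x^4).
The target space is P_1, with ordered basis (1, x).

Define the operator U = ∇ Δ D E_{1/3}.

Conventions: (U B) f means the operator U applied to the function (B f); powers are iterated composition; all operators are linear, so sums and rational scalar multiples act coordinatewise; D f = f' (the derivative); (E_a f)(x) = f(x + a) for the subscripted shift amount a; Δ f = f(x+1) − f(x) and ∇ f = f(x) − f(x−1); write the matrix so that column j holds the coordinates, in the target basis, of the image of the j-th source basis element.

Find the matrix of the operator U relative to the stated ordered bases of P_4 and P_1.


the matrix is [[0, 0, 0, 6, 8]; [0, 0, 0, 0, 24]] (rows listed top to bottom)

image of 1: 0
image of x: 0
image of x^2: 0
image of x^3: 6
image of x^4: 24x + 8
each image's coordinates form column j of the matrix


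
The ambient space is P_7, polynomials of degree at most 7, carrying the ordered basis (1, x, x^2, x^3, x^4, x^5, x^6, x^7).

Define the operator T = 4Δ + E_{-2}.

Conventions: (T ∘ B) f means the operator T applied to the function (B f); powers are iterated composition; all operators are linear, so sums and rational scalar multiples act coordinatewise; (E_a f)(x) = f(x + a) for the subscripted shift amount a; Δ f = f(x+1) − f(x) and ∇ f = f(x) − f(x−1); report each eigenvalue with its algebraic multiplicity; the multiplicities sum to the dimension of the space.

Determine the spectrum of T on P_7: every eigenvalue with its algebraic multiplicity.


image of 1: 1
image of x: x + 2
image of x^2: x^2 + 4x + 8
image of x^3: x^3 + 6x^2 + 24x - 4
image of x^4: x^4 + 8x^3 + 48x^2 - 16x + 20
image of x^5: x^5 + 10x^4 + 80x^3 - 40x^2 + 100x - 28
image of x^6: x^6 + 12x^5 + 120x^4 - 80x^3 + 300x^2 - 168x + 68
image of x^7: x^7 + 14x^6 + 168x^5 - 140x^4 + 700x^3 - 588x^2 + 476x - 124
the matrix is upper triangular; its diagonal is (1, 1, 1, 1, 1, 1, 1, 1)
for a triangular matrix the eigenvalues are the diagonal entries, with algebraic multiplicity their repetition count

λ = 1 (multiplicity 8)


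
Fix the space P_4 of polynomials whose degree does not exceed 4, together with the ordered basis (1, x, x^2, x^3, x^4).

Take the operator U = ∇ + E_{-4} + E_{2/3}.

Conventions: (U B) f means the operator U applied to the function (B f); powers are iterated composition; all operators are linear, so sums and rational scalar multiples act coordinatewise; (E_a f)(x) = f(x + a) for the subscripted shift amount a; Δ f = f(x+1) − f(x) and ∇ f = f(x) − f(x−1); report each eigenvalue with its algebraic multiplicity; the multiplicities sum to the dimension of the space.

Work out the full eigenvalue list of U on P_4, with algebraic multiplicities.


image of 1: 2
image of x: 2x - 7/3
image of x^2: 2x^2 - (14/3)x + 139/9
image of x^3: 2x^3 - 7x^2 + (139/3)x - 1693/27
image of x^4: 2x^4 - (28/3)x^3 + (278/3)x^2 - (6772/27)x + 20671/81
the matrix is upper triangular; its diagonal is (2, 2, 2, 2, 2)
for a triangular matrix the eigenvalues are the diagonal entries, with algebraic multiplicity their repetition count

λ = 2 (multiplicity 5)


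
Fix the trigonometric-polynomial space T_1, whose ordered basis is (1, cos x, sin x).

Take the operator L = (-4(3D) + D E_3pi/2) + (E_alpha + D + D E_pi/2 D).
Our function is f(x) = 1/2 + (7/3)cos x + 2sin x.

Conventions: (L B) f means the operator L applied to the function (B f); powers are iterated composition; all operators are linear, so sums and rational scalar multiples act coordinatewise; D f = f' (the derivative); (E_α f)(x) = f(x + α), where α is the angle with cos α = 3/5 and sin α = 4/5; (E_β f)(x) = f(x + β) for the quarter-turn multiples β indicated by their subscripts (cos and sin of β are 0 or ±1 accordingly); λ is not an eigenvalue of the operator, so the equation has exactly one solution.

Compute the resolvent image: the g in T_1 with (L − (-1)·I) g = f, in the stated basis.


the result is g(x) = 1/4 + (427/1983)cos x - (314/1983)sin x

write g with unknown coordinates in the stated basis and equate coefficients in (L − (-1)·I) g = f
solving from the highest basis element down gives g = 1/4 + (427/1983)cos x - (314/1983)sin x
check: L g = 1/4 + (1400/661)cos x + (4280/1983)sin x
so L g − (-1)·g = 1/2 + (7/3)cos x + 2sin x = f ✓


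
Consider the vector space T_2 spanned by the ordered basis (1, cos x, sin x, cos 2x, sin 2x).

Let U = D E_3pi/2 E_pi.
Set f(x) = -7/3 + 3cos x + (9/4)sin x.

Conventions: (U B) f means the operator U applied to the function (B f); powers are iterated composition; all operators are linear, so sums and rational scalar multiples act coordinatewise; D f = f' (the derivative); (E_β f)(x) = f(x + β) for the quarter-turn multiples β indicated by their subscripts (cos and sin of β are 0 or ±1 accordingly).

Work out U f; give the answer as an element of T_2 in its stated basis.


the result is g(x) = -3cos x - (9/4)sin x

E_pi f = -7/3 - 3cos x - (9/4)sin x
E_3pi/2 E_pi f = -7/3 + (9/4)cos x - 3sin x
D E_3pi/2 E_pi f = -3cos x - (9/4)sin x


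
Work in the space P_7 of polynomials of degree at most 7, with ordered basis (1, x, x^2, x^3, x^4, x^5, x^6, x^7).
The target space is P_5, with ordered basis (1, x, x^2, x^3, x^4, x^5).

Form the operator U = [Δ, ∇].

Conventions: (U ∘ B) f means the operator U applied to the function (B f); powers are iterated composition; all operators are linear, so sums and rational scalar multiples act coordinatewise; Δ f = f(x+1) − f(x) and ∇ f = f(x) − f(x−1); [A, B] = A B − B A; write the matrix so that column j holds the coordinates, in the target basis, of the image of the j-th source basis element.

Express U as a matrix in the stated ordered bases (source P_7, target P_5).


image of 1: 0
image of x: 0
image of x^2: 0
image of x^3: 0
image of x^4: 0
image of x^5: 0
image of x^6: 0
image of x^7: 0
each image's coordinates form column j of the matrix

the matrix is [[0, 0, 0, 0, 0, 0, 0, 0]; [0, 0, 0, 0, 0, 0, 0, 0]; [0, 0, 0, 0, 0, 0, 0, 0]; [0, 0, 0, 0, 0, 0, 0, 0]; [0, 0, 0, 0, 0, 0, 0, 0]; [0, 0, 0, 0, 0, 0, 0, 0]] (rows listed top to bottom)


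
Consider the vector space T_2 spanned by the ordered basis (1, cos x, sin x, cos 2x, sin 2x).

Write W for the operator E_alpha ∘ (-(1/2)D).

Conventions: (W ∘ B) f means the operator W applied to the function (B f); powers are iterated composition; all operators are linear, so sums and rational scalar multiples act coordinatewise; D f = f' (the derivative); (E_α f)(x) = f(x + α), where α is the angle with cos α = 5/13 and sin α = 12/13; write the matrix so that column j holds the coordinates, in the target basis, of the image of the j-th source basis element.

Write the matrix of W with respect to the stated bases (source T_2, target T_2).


image of 1: 0
image of cos x: (6/13)cos x + (5/26)sin x
image of sin x: -(5/26)cos x + (6/13)sin x
image of cos 2x: (120/169)cos 2x - (119/169)sin 2x
image of sin 2x: (119/169)cos 2x + (120/169)sin 2x
each image's coordinates form column j of the matrix

the matrix is [[0, 0, 0, 0, 0]; [0, 6/13, -5/26, 0, 0]; [0, 5/26, 6/13, 0, 0]; [0, 0, 0, 120/169, 119/169]; [0, 0, 0, -119/169, 120/169]] (rows listed top to bottom)


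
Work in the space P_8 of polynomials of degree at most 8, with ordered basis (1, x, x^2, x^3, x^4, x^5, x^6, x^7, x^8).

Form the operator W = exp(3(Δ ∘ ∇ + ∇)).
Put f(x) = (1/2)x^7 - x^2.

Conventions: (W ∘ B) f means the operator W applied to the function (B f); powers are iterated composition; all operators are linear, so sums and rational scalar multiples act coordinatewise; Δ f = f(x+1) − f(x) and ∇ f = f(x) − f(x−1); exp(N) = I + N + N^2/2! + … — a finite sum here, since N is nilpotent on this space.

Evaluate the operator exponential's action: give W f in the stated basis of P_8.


g(x) = (1/2)x^7 + (21/2)x^6 + 126x^5 + (1995/2)x^4 + (10815/2)x^3 + 19592x^2 + (86445/2)x + 88539/2

order-1 term: (21/2)x^6 + (63/2)x^5 + (105/2)x^4 + (105/2)x^3 + (63/2)x^2 + (9/2)x - 3/2
order-2 term: (189/2)x^5 + (945/2)x^4 + (2205/2)x^3 + (2835/2)x^2 + (1953/2)x + 549/2
order-3 term: (945/2)x^4 + 2835x^3 + (14175/2)x^2 + 8505x + 8127/2
order-4 term: (2835/2)x^3 + 8505x^2 + (36855/2)x + 14175
order-5 term: (5103/2)x^2 + (25515/2)x + 17010
order-6 term: (5103/2)x + 15309/2
order-7 term: 2187/2
the series for exp(3(Δ ∘ ∇ + ∇)) f terminates at order 7
exp(3(Δ ∘ ∇ + ∇)) f = (1/2)x^7 + (21/2)x^6 + 126x^5 + (1995/2)x^4 + (10815/2)x^3 + 19592x^2 + (86445/2)x + 88539/2


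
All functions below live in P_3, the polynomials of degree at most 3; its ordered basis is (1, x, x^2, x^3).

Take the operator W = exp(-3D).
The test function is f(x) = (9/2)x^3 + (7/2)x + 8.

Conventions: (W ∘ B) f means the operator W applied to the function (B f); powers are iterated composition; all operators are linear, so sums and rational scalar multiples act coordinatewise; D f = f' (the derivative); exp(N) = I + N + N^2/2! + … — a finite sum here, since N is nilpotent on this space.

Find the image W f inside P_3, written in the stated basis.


order-1 term: -(81/2)x^2 - 21/2
order-2 term: (243/2)x
order-3 term: -243/2
the series for exp(-3D) f terminates at order 3
exp(-3D) f = (9/2)x^3 - (81/2)x^2 + 125x - 124

the image equals g(x) = (9/2)x^3 - (81/2)x^2 + 125x - 124


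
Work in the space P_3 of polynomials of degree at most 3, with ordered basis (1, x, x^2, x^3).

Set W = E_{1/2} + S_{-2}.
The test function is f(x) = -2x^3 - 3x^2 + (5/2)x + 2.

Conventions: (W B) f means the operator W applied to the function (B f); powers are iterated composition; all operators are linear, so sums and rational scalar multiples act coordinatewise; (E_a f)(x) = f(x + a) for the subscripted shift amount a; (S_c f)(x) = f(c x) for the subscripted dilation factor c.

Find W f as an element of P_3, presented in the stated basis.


the result is g(x) = 14x^3 - 18x^2 - 7x + 17/4

E_{1/2} f = -2x^3 - 6x^2 - 2x + 9/4
S_{-2} f = 16x^3 - 12x^2 - 5x + 2
(E_{1/2} + S_{-2}) f = 14x^3 - 18x^2 - 7x + 17/4


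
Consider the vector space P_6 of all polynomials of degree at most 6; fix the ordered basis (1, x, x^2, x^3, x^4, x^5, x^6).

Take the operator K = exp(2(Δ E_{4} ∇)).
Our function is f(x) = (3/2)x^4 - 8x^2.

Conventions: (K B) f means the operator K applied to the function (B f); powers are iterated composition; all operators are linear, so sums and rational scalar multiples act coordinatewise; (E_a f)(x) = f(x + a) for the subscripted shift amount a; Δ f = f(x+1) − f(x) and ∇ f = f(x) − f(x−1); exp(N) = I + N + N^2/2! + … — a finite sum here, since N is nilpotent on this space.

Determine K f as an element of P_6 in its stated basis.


g(x) = (3/2)x^4 + 28x^2 + 288x + 622

order-1 term: 36x^2 + 288x + 550
order-2 term: 72
the series for exp(2(Δ E_{4} ∇)) f terminates at order 2
exp(2(Δ E_{4} ∇)) f = (3/2)x^4 + 28x^2 + 288x + 622


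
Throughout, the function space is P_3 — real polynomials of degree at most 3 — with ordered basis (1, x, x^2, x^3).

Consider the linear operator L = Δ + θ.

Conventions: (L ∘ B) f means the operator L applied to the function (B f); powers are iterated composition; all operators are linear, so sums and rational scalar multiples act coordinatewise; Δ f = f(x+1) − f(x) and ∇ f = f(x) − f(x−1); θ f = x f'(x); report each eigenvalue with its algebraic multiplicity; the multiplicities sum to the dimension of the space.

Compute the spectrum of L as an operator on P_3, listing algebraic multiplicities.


image of 1: 0
image of x: x + 1
image of x^2: 2x^2 + 2x + 1
image of x^3: 3x^3 + 3x^2 + 3x + 1
the matrix is upper triangular; its diagonal is (0, 1, 2, 3)
for a triangular matrix the eigenvalues are the diagonal entries, with algebraic multiplicity their repetition count

λ = 0 (multiplicity 1), λ = 1 (multiplicity 1), λ = 2 (multiplicity 1), λ = 3 (multiplicity 1)


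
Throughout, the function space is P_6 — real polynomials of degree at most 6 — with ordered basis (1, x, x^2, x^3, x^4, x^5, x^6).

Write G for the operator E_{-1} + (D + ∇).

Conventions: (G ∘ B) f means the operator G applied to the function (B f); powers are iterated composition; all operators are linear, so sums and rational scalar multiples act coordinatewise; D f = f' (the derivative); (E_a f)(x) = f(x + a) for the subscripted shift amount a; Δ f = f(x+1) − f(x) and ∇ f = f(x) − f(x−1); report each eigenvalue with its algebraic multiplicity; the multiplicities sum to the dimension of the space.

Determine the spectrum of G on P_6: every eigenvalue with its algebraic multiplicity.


image of 1: 1
image of x: x + 1
image of x^2: x^2 + 2x
image of x^3: x^3 + 3x^2
image of x^4: x^4 + 4x^3
image of x^5: x^5 + 5x^4
image of x^6: x^6 + 6x^5
the matrix is upper triangular; its diagonal is (1, 1, 1, 1, 1, 1, 1)
for a triangular matrix the eigenvalues are the diagonal entries, with algebraic multiplicity their repetition count

λ = 1 (multiplicity 7)


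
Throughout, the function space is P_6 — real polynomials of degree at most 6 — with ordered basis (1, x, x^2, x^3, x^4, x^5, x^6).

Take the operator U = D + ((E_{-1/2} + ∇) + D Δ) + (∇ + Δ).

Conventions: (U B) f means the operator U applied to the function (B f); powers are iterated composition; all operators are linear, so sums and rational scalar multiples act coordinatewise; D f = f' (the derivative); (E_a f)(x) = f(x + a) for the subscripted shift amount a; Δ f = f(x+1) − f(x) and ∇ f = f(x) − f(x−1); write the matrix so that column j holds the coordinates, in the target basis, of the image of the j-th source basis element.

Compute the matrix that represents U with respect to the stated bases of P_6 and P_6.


the matrix is [[1, 7/2, 5/4, 47/8, 49/16, 255/32, 321/64]; [0, 1, 7, 15/4, 47/2, 245/16, 765/16]; [0, 0, 1, 21/2, 15/2, 235/4, 735/16]; [0, 0, 0, 1, 14, 25/2, 235/2]; [0, 0, 0, 0, 1, 35/2, 75/4]; [0, 0, 0, 0, 0, 1, 21]; [0, 0, 0, 0, 0, 0, 1]] (rows listed top to bottom)

image of 1: 1
image of x: x + 7/2
image of x^2: x^2 + 7x + 5/4
image of x^3: x^3 + (21/2)x^2 + (15/4)x + 47/8
image of x^4: x^4 + 14x^3 + (15/2)x^2 + (47/2)x + 49/16
image of x^5: x^5 + (35/2)x^4 + (25/2)x^3 + (235/4)x^2 + (245/16)x + 255/32
image of x^6: x^6 + 21x^5 + (75/4)x^4 + (235/2)x^3 + (735/16)x^2 + (765/16)x + 321/64
each image's coordinates form column j of the matrix


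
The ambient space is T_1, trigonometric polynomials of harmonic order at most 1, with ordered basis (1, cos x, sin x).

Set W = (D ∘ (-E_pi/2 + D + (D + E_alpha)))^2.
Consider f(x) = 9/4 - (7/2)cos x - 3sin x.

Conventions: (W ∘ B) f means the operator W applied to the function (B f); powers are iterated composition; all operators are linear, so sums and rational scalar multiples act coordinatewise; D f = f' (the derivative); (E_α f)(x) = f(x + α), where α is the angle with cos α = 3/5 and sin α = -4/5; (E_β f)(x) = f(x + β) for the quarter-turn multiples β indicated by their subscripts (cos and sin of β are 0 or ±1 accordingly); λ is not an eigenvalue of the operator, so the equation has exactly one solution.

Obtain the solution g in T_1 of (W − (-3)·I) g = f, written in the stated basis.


the result is g(x) = 3/4 - (505/362)cos x - (180/181)sin x

write g with unknown coordinates in the stated basis and equate coefficients in (W − (-3)·I) g = f
solving from the highest basis element down gives g = 3/4 - (505/362)cos x - (180/181)sin x
check: W g = (124/181)cos x - (3/181)sin x
so W g − (-3)·g = 9/4 - (7/2)cos x - 3sin x = f ✓


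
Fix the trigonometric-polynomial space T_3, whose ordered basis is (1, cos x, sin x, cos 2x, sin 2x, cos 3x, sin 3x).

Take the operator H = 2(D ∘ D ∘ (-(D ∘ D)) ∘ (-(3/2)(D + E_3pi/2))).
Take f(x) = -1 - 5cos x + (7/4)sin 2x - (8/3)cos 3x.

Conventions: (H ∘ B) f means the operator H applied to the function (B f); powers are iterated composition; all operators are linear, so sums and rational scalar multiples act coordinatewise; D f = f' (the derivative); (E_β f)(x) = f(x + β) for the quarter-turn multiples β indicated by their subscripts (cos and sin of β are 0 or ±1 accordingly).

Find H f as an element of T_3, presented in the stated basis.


D f = 5sin x + (7/2)cos 2x + 8sin 3x
E_3pi/2 f = -1 - 5sin x - (7/4)sin 2x + (8/3)sin 3x
(D + E_3pi/2) f = -1 + (7/2)cos 2x - (7/4)sin 2x + (32/3)sin 3x
(-(3/2)(D + E_3pi/2)) f = 3/2 - (21/4)cos 2x + (21/8)sin 2x - 16sin 3x
D (-(3/2)(D + E_3pi/2)) f = (21/4)cos 2x + (21/2)sin 2x - 48cos 3x
D D (-(3/2)(D + E_3pi/2)) f = 21cos 2x - (21/2)sin 2x + 144sin 3x
(-(D ∘ D)) (-(3/2)(D + E_3pi/2)) f = -21cos 2x + (21/2)sin 2x - 144sin 3x
D (-(D ∘ D)) (-(3/2)(D + E_3pi/2)) f = 21cos 2x + 42sin 2x - 432cos 3x
D D (-(D ∘ D)) (-(3/2)(D + E_3pi/2)) f = 84cos 2x - 42sin 2x + 1296sin 3x
(2(D ∘ D ∘ (-(D ∘ D)) ∘ (-(3/2)(D + E_3pi/2)))) f = 168cos 2x - 84sin 2x + 2592sin 3x

the result is g(x) = 168cos 2x - 84sin 2x + 2592sin 3x


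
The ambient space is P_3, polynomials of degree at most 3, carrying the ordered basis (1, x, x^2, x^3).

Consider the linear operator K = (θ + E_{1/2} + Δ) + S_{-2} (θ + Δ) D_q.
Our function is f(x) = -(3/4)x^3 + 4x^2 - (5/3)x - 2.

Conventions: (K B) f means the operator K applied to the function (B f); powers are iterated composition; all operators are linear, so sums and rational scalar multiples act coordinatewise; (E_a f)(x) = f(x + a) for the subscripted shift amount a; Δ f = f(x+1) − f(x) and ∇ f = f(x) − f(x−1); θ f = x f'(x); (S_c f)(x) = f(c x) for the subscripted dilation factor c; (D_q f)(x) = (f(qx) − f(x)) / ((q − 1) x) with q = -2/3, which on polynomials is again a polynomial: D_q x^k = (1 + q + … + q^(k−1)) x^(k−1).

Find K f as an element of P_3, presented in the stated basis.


g(x) = -3x^3 + (95/24)x^2 + (265/48)x + 13/32

θ f = -(9/4)x^3 + 8x^2 - (5/3)x
E_{1/2} f = -(3/4)x^3 + (23/8)x^2 + (85/48)x - 185/96
Δ f = -(9/4)x^2 + (23/4)x + 19/12
(θ + E_{1/2} + Δ) f = -3x^3 + (69/8)x^2 + (281/48)x - 11/32
D_q f = -(7/12)x^2 + (4/3)x - 5/3
θ D_q f = -(7/6)x^2 + (4/3)x
Δ D_q f = -(7/6)x + 3/4
(θ + Δ) D_q f = -(7/6)x^2 + (1/6)x + 3/4
S_{-2} (θ + Δ) D_q f = -(14/3)x^2 - (1/3)x + 3/4
((θ + E_{1/2} + Δ) + S_{-2} (θ + Δ) D_q) f = -3x^3 + (95/24)x^2 + (265/48)x + 13/32


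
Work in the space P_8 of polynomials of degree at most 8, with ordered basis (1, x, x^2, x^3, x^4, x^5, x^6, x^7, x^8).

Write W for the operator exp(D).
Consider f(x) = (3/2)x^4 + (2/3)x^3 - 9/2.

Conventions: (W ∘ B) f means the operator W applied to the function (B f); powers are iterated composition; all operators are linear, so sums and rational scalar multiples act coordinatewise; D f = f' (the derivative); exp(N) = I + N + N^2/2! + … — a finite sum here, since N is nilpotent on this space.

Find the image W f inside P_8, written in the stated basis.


order-1 term: 6x^3 + 2x^2
order-2 term: 9x^2 + 2x
order-3 term: 6x + 2/3
order-4 term: 3/2
the series for exp(D) f terminates at order 4
exp(D) f = (3/2)x^4 + (20/3)x^3 + 11x^2 + 8x - 7/3

g(x) = (3/2)x^4 + (20/3)x^3 + 11x^2 + 8x - 7/3


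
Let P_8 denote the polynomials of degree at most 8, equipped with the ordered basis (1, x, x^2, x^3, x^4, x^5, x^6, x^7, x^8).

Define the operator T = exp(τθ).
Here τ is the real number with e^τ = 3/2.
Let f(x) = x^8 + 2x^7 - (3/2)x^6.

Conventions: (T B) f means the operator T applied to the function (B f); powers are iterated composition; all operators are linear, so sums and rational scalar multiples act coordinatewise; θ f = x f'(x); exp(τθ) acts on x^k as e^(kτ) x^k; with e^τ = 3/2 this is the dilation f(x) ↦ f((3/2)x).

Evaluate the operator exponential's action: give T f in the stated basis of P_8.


exp(τθ) x^k = e^(kτ) x^k; with e^τ = 3/2 this sends x^k to (3/2)^k x^k
x^6 ↦ 729/64 x^6
x^7 ↦ 2187/128 x^7
x^8 ↦ 6561/256 x^8
applying this coordinatewise to f: exp(τθ) f = (6561/256)x^8 + (2187/64)x^7 - (2187/128)x^6

the image equals g(x) = (6561/256)x^8 + (2187/64)x^7 - (2187/128)x^6


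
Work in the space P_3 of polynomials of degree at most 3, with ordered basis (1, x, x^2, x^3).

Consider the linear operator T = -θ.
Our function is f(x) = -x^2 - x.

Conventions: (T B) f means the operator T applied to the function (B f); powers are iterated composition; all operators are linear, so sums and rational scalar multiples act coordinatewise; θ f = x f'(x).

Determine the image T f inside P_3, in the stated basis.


g(x) = 2x^2 + x

θ f = -2x^2 - x
(-θ) f = 2x^2 + x


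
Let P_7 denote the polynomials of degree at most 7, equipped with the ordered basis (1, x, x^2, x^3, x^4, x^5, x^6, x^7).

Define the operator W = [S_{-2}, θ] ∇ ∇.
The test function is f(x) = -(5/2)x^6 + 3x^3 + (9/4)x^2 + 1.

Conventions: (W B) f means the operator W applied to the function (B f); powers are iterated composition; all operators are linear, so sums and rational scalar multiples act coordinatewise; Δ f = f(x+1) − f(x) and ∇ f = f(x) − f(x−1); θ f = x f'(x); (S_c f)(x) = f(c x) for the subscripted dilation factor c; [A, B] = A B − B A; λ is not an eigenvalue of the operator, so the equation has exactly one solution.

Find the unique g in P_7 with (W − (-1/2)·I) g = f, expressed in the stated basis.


g(x) = -5x^6 + 6x^3 + (9/2)x^2 + 2

write g with unknown coordinates in the stated basis and equate coefficients in (W − (-1/2)·I) g = f
solving from the highest basis element down gives g = -5x^6 + 6x^3 + (9/2)x^2 + 2
check: W g = 0
so W g − (-1/2)·g = -(5/2)x^6 + 3x^3 + (9/4)x^2 + 1 = f ✓


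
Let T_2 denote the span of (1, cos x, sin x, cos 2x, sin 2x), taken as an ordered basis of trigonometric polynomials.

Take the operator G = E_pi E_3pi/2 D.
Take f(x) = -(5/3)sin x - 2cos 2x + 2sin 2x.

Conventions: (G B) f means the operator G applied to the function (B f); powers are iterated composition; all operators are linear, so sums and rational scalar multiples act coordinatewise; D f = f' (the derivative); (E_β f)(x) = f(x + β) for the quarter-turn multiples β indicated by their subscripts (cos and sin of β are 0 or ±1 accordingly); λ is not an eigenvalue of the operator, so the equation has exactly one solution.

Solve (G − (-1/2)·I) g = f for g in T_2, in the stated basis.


the result is g(x) = (10/3)sin x + (12/17)cos 2x + (20/17)sin 2x

write g with unknown coordinates in the stated basis and equate coefficients in (G − (-1/2)·I) g = f
solving from the highest basis element down gives g = (10/3)sin x + (12/17)cos 2x + (20/17)sin 2x
check: G g = -(10/3)sin x - (40/17)cos 2x + (24/17)sin 2x
so G g − (-1/2)·g = -(5/3)sin x - 2cos 2x + 2sin 2x = f ✓


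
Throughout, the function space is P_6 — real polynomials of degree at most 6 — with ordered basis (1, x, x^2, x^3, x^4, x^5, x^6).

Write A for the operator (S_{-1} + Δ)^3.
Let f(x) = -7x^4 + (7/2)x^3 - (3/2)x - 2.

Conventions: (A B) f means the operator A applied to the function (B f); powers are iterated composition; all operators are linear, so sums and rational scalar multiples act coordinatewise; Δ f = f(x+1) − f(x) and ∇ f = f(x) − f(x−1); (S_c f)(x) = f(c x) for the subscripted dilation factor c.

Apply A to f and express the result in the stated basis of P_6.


g(x) = -7x^4 - (63/2)x^3 - (399/2)x^2 - 184x - 434

S_{-1} f = -7x^4 - (7/2)x^3 + (3/2)x - 2
Δ f = -28x^3 - (63/2)x^2 - (35/2)x - 5
(S_{-1} + Δ) f = -7x^4 - (63/2)x^3 - (63/2)x^2 - 16x - 7
S_{-1} (S_{-1} + Δ) f = -7x^4 + (63/2)x^3 - (63/2)x^2 + 16x - 7
Δ (S_{-1} + Δ) f = -28x^3 - (273/2)x^2 - (371/2)x - 86
(S_{-1} + Δ) (S_{-1} + Δ) f = -7x^4 + (7/2)x^3 - 168x^2 - (339/2)x - 93
S_{-1} (S_{-1} + Δ) (S_{-1} + Δ) f = -7x^4 - (7/2)x^3 - 168x^2 + (339/2)x - 93
Δ (S_{-1} + Δ) (S_{-1} + Δ) f = -28x^3 - (63/2)x^2 - (707/2)x - 341
(S_{-1} + Δ) (S_{-1} + Δ) (S_{-1} + Δ) f = -7x^4 - (63/2)x^3 - (399/2)x^2 - 184x - 434


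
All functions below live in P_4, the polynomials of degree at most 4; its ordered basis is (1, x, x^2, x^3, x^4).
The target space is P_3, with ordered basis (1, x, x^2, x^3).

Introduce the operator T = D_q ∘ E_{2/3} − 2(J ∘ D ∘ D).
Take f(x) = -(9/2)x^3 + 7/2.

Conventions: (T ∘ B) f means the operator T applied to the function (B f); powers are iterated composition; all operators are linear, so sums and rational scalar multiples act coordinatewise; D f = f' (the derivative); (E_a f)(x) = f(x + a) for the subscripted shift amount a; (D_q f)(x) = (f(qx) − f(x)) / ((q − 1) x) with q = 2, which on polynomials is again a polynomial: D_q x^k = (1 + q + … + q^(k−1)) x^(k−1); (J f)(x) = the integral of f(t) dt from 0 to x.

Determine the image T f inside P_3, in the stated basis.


the result is g(x) = -(9/2)x^2 - 27x - 6

E_{2/3} f = -(9/2)x^3 - 9x^2 - 6x + 13/6
D_q E_{2/3} f = -(63/2)x^2 - 27x - 6
D f = -(27/2)x^2
D D f = -27x
J D D f = -(27/2)x^2
(-2(J ∘ D ∘ D)) f = 27x^2
(D_q ∘ E_{2/3} − 2(J ∘ D ∘ D)) f = -(9/2)x^2 - 27x - 6


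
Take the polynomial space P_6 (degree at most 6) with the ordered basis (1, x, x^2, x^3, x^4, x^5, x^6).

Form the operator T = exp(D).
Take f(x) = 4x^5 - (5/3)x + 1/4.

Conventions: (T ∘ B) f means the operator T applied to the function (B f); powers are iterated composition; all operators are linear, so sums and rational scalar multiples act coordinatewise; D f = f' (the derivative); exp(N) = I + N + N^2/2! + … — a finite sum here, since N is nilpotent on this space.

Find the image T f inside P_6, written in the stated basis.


the image equals g(x) = 4x^5 + 20x^4 + 40x^3 + 40x^2 + (55/3)x + 31/12

order-1 term: 20x^4 - 5/3
order-2 term: 40x^3
order-3 term: 40x^2
order-4 term: 20x
order-5 term: 4
the series for exp(D) f terminates at order 5
exp(D) f = 4x^5 + 20x^4 + 40x^3 + 40x^2 + (55/3)x + 31/12


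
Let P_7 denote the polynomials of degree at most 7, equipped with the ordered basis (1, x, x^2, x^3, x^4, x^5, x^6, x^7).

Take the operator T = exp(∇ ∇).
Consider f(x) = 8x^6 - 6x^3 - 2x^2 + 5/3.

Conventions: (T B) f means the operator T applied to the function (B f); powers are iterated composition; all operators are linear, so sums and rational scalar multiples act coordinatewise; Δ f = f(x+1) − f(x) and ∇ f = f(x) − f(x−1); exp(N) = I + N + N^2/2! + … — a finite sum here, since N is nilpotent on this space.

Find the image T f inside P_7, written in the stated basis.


order-1 term: 240x^4 - 960x^3 + 1680x^2 - 1476x + 528
order-2 term: 1440x^2 - 5760x + 6240
order-3 term: 960
the series for exp(∇ ∇) f terminates at order 3
exp(∇ ∇) f = 8x^6 + 240x^4 - 966x^3 + 3118x^2 - 7236x + 23189/3

the result is g(x) = 8x^6 + 240x^4 - 966x^3 + 3118x^2 - 7236x + 23189/3


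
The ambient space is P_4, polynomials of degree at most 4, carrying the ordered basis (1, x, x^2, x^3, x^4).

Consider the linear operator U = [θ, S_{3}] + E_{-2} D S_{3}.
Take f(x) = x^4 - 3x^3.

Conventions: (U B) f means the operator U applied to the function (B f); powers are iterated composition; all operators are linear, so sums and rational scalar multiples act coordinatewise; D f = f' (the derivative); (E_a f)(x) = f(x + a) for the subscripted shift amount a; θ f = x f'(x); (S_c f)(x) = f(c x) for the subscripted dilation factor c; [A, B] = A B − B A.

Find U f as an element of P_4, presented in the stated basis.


g(x) = 324x^3 - 2187x^2 + 4860x - 3564

S_{3} f = 81x^4 - 81x^3
θ S_{3} f = 324x^4 - 243x^3
θ f = 4x^4 - 9x^3
S_{3} θ f = 324x^4 - 243x^3
[θ, S_{3}] f = 0
S_{3} f = 81x^4 - 81x^3
D S_{3} f = 324x^3 - 243x^2
E_{-2} D S_{3} f = 324x^3 - 2187x^2 + 4860x - 3564
([θ, S_{3}] + E_{-2} D S_{3}) f = 324x^3 - 2187x^2 + 4860x - 3564


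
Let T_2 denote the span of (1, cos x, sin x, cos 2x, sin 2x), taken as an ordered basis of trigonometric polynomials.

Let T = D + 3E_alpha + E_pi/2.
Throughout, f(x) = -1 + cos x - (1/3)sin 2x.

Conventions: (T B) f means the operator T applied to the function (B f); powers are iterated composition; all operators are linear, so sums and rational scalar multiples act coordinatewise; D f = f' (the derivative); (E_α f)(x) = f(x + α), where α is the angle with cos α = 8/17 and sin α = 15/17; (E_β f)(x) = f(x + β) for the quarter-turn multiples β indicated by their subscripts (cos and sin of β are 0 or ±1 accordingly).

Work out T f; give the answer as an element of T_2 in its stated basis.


the image equals g(x) = -4 + (24/17)cos x - (79/17)sin x - (1298/867)cos 2x + (772/867)sin 2x

D f = -sin x - (2/3)cos 2x
E_alpha f = -1 + (8/17)cos x - (15/17)sin x - (80/289)cos 2x + (161/867)sin 2x
(3E_alpha) f = -3 + (24/17)cos x - (45/17)sin x - (240/289)cos 2x + (161/289)sin 2x
E_pi/2 f = -1 - sin x + (1/3)sin 2x
(D + 3E_alpha + E_pi/2) f = -4 + (24/17)cos x - (79/17)sin x - (1298/867)cos 2x + (772/867)sin 2x


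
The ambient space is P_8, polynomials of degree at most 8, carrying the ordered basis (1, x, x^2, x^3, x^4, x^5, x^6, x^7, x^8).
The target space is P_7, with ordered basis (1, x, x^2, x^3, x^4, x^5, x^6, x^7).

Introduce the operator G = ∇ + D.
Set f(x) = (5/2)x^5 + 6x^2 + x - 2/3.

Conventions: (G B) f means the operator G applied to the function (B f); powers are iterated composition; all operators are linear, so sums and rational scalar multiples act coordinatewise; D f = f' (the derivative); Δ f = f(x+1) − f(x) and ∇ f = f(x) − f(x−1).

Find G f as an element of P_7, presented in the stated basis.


∇ f = (25/2)x^4 - 25x^3 + 25x^2 - (1/2)x - 5/2
D f = (25/2)x^4 + 12x + 1
(∇ + D) f = 25x^4 - 25x^3 + 25x^2 + (23/2)x - 3/2

the image equals g(x) = 25x^4 - 25x^3 + 25x^2 + (23/2)x - 3/2


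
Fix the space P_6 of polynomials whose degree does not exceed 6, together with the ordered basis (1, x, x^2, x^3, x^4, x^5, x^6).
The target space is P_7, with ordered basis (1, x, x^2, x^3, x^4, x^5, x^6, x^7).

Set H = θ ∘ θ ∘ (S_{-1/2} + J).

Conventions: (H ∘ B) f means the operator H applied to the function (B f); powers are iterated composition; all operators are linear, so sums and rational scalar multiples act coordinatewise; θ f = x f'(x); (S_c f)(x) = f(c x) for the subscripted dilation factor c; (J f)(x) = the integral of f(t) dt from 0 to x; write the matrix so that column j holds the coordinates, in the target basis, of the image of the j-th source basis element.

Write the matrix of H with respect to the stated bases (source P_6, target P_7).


image of 1: x
image of x: 2x^2 - (1/2)x
image of x^2: 3x^3 + x^2
image of x^3: 4x^4 - (9/8)x^3
image of x^4: 5x^5 + x^4
image of x^5: 6x^6 - (25/32)x^5
image of x^6: 7x^7 + (9/16)x^6
each image's coordinates form column j of the matrix

the matrix is [[0, 0, 0, 0, 0, 0, 0]; [1, -1/2, 0, 0, 0, 0, 0]; [0, 2, 1, 0, 0, 0, 0]; [0, 0, 3, -9/8, 0, 0, 0]; [0, 0, 0, 4, 1, 0, 0]; [0, 0, 0, 0, 5, -25/32, 0]; [0, 0, 0, 0, 0, 6, 9/16]; [0, 0, 0, 0, 0, 0, 7]] (rows listed top to bottom)


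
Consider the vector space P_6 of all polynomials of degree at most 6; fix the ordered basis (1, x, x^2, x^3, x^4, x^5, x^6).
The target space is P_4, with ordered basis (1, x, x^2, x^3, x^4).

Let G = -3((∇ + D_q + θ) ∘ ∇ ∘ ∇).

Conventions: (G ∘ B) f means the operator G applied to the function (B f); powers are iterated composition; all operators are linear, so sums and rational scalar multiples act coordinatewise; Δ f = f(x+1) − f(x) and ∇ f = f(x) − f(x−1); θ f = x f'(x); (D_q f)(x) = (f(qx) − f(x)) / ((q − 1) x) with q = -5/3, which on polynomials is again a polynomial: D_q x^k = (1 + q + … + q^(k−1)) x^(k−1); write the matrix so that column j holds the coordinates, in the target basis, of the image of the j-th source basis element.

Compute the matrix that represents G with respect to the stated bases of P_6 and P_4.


image of 1: 0
image of x: 0
image of x^2: 0
image of x^3: -18x - 36
image of x^4: -72x^2 + 24x + 180
image of x^5: -180x^3 + (160/3)x^2 + 210x - 660
image of x^6: -360x^4 + (2840/3)x^3 + 1120x^2 - 1740x + 2160
each image's coordinates form column j of the matrix

the matrix is [[0, 0, 0, -36, 180, -660, 2160]; [0, 0, 0, -18, 24, 210, -1740]; [0, 0, 0, 0, -72, 160/3, 1120]; [0, 0, 0, 0, 0, -180, 2840/3]; [0, 0, 0, 0, 0, 0, -360]] (rows listed top to bottom)


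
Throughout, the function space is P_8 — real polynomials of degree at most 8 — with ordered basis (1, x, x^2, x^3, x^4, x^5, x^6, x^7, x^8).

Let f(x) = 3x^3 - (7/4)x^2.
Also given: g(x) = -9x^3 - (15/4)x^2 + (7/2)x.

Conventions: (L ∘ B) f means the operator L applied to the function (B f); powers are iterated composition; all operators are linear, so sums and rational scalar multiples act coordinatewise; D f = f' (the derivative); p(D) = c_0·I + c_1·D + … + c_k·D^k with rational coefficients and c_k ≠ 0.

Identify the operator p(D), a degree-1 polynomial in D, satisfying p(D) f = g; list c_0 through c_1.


D^0 f = 3x^3 - (7/4)x^2
D^1 f = 9x^2 - (7/2)x
matching coefficients of g against c_0 f + c_1 Df + … from the top degree down determines the c_i
solution: c_0 = -3, c_1 = -1

c_0 = -3, c_1 = -1


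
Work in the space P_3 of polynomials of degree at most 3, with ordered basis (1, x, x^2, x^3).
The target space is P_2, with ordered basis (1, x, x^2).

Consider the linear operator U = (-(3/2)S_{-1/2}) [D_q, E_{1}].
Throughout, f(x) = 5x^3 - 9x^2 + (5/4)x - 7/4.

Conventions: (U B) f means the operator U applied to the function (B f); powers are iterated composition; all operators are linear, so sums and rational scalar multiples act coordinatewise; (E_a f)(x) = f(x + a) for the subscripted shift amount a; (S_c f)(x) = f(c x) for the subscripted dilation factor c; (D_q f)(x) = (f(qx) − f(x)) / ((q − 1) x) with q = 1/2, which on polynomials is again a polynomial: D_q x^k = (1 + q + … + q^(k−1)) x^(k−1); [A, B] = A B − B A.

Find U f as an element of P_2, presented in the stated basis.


E_{1} f = 5x^3 + 6x^2 - (7/4)x - 9/2
D_q E_{1} f = (35/4)x^2 + 9x - 7/4
D_q f = (35/4)x^2 - (27/2)x + 5/4
E_{1} D_q f = (35/4)x^2 + 4x - 7/2
[D_q, E_{1}] f = 5x + 7/4
S_{-1/2} [D_q, E_{1}] f = -(5/2)x + 7/4
(-(3/2)S_{-1/2}) [D_q, E_{1}] f = (15/4)x - 21/8

the image equals g(x) = (15/4)x - 21/8


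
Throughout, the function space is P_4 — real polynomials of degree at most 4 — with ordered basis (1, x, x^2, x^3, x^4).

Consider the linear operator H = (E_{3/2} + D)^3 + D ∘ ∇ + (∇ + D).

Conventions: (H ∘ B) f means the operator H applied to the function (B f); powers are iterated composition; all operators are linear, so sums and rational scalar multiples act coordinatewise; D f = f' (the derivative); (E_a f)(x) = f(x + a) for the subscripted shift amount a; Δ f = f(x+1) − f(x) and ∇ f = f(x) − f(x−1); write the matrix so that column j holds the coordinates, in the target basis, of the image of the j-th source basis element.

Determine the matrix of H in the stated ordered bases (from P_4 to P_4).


the matrix is [[1, 19/2, 181/4, 1625/8, 13089/16]; [0, 1, 19, 543/4, 1625/2]; [0, 0, 1, 57/2, 543/2]; [0, 0, 0, 1, 38]; [0, 0, 0, 0, 1]] (rows listed top to bottom)

image of 1: 1
image of x: x + 19/2
image of x^2: x^2 + 19x + 181/4
image of x^3: x^3 + (57/2)x^2 + (543/4)x + 1625/8
image of x^4: x^4 + 38x^3 + (543/2)x^2 + (1625/2)x + 13089/16
each image's coordinates form column j of the matrix


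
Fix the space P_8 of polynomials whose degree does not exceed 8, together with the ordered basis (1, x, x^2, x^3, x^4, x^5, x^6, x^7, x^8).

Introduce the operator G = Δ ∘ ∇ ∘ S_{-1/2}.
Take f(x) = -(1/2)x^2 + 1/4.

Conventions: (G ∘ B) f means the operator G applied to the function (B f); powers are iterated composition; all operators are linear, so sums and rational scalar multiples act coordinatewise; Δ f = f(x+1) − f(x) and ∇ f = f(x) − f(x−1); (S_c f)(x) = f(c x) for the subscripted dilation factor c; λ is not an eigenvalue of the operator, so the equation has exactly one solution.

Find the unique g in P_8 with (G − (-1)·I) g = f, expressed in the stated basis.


g(x) = -(1/2)x^2 + 1/2

write g with unknown coordinates in the stated basis and equate coefficients in (G − (-1)·I) g = f
solving from the highest basis element down gives g = -(1/2)x^2 + 1/2
check: G g = -1/4
so G g − (-1)·g = -(1/2)x^2 + 1/4 = f ✓
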